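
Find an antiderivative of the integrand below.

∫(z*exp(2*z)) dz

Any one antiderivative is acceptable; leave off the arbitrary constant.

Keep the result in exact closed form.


Answer: z*exp(2*z)/2 - exp(2*z)/4.


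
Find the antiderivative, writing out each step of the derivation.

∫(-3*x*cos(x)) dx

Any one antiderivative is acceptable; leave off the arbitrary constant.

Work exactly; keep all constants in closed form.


Step 1. Integrate ∫(-3*x*cos(x)) dx by parts with u = x, dv = (-3*cos(x)) dx, so v = -3*sin(x): now -3*x*sin(x) + ∫(3*sin(x)) dx.
Step 2. Evaluate the standard form: now -3*x*sin(x) - 3*cos(x).
Answer: -3*x*sin(x) - 3*cos(x).


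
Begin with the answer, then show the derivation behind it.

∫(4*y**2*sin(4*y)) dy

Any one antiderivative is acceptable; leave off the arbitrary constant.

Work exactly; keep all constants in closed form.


The answer is -y**2*cos(4*y) + y*sin(4*y)/2 + cos(4*y)/8.
Step 1. Integrate ∫(4*y**2*sin(4*y)) dy by parts with u = y**2, dv = (4*sin(4*y)) dy, so v = -cos(4*y): now -y**2*cos(4*y) + ∫(2*y*cos(4*y)) dy.
Step 2. Integrate ∫(2*y*cos(4*y)) dy by parts with u = y, dv = (2*cos(4*y)) dy, so v = sin(4*y)/2: now -y**2*cos(4*y) + y*sin(4*y)/2 + ∫(-sin(4*y)/2) dy.
Step 3. Evaluate the standard form: now -y**2*cos(4*y) + y*sin(4*y)/2 + cos(4*y)/8.
Answer: -y**2*cos(4*y) + y*sin(4*y)/2 + cos(4*y)/8.


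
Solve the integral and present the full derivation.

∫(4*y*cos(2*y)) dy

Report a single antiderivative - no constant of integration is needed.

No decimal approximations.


Step 1. Integrate ∫(4*y*cos(2*y)) dy by parts with u = y, dv = (4*cos(2*y)) dy, so v = 2*sin(2*y): now 2*y*sin(2*y) + ∫(-2*sin(2*y)) dy.
Step 2. Evaluate the standard form: now 2*y*sin(2*y) + cos(2*y).
Answer: 2*y*sin(2*y) + cos(2*y).


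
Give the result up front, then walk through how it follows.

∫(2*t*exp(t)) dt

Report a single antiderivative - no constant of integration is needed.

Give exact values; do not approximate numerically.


The answer is 2*t*exp(t) - 2*exp(t).
Step 1. Integrate ∫(2*t*exp(t)) dt by parts with u = t, dv = (2*exp(t)) dt, so v = 2*exp(t): now 2*t*exp(t) + ∫(-2*exp(t)) dt.
Step 2. Evaluate the standard form: now 2*t*exp(t) - 2*exp(t).
Answer: 2*t*exp(t) - 2*exp(t).


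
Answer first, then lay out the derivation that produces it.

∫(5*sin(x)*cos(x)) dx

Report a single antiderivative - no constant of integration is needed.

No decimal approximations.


The answer is 5*sin(x)**2/2.
Step 1. Substitute u = sin(x), turning ∫(5*sin(x)*cos(x)) dx into ∫(5*u) du: now ∫(5*u) du.
Step 2. Evaluate the standard form: now 5*u**2/2.
Step 3. Substitute back u = sin(x): now 5*sin(x)**2/2.
Answer: 5*sin(x)**2/2.


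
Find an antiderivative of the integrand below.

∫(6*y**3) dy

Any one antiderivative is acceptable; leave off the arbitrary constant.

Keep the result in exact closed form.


Answer: 3*y**4/2.


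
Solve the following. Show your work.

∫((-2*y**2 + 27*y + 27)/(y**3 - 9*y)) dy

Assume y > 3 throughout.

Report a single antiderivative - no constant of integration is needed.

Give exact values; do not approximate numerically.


Step 1. Decompose ∫((-2*y**2 + 27*y + 27)/(y**3 - 9*y)) dy by partial fractions, (-2*y**2 + 27*y + 27)/(y**3 - 9*y) = -4/(y + 3) + 5/(y - 3) - 3/y: now ∫(-3/y) dy + ∫(5/(y - 3)) dy + ∫(-4/(y + 3)) dy.
Step 2. Evaluate the standard form [assuming y > 0]: now -3*log(y) + ∫(5/(y - 3)) dy + ∫(-4/(y + 3)) dy.
Step 3. Evaluate the standard form [assuming y > 3]: now -3*log(y) + 5*log(y - 3) + ∫(-4/(y + 3)) dy.
Step 4. Evaluate the standard form [assuming y > -3]: now -3*log(y) + 5*log(y - 3) - 4*log(y + 3).
Answer: -3*log(y) + 5*log(y - 3) - 4*log(y + 3).


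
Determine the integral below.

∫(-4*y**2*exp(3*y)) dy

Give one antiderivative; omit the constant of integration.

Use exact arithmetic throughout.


Answer: -4*y**2*exp(3*y)/3 + 8*y*exp(3*y)/9 - 8*exp(3*y)/27.


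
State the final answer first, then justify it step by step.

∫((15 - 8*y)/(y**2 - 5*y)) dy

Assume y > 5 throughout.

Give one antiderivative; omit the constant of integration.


The answer is -3*log(y) - 5*log(y - 5).
Step 1. Decompose ∫((15 - 8*y)/(y**2 - 5*y)) dy by partial fractions, (15 - 8*y)/(y**2 - 5*y) = -5/(y - 5) - 3/y: now ∫(-3/y) dy + ∫(-5/(y - 5)) dy.
Step 2. Evaluate the standard form [assuming y > 0]: now -3*log(y) + ∫(-5/(y - 5)) dy.
Step 3. Evaluate the standard form [assuming y > 5]: now -3*log(y) - 5*log(y - 5).
Answer: -3*log(y) - 5*log(y - 5).


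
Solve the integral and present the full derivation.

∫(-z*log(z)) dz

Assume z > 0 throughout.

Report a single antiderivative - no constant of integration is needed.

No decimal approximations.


Step 1. Integrate ∫(-z*log(z)) dz by parts with u = log(z), dv = (-z) dz, so v = -z**2/2 [assuming z > 0]: now -z**2*log(z)/2 + ∫(z/2) dz.
Step 2. Evaluate the standard form: now -z**2*log(z)/2 + z**2/4.
Answer: -z**2*log(z)/2 + z**2/4.


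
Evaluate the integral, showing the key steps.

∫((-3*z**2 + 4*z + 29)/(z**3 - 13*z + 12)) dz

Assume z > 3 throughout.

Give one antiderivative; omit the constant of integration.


Step 1. Decompose ∫((-3*z**2 + 4*z + 29)/(z**3 - 13*z + 12)) dz by partial fractions, (-3*z**2 + 4*z + 29)/(z**3 - 13*z + 12) = -1/(z + 4) - 3/(z - 1) + 1/(z - 3): now ∫(1/(z - 3)) dz + ∫(-3/(z - 1)) dz + ∫(-1/(z + 4)) dz.
Step 2. Evaluate the standard form [assuming z > 3]: now log(z - 3) + ∫(-3/(z - 1)) dz + ∫(-1/(z + 4)) dz.
Step 3. Evaluate the standard form [assuming z > 1]: now log(z - 3) - 3*log(z - 1) + ∫(-1/(z + 4)) dz.
Step 4. Evaluate the standard form [assuming z > -4]: now log(z - 3) - 3*log(z - 1) - log(z + 4).
Answer: log(z - 3) - 3*log(z - 1) - log(z + 4).


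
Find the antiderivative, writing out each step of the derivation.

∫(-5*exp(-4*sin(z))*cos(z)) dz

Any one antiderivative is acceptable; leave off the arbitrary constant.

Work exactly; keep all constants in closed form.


Step 1. Substitute u = sin(z), turning ∫(-5*exp(-4*sin(z))*cos(z)) dz into ∫(-5*exp(-4*u)) du: now ∫(-5*exp(-4*u)) du.
Step 2. Evaluate the standard form: now 5*exp(-4*u)/4.
Step 3. Substitute back u = sin(z): now 5*exp(-4*sin(z))/4.
Answer: 5*exp(-4*sin(z))/4.


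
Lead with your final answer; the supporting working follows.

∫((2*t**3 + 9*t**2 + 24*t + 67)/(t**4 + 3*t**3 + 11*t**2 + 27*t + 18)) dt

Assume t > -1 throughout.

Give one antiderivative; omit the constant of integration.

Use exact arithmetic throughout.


The answer is 5*log(t + 1) - 3*log(t + 2) + 2*atan(t/3)/3.
Step 1. Decompose ∫((2*t**3 + 9*t**2 + 24*t + 67)/(t**4 + 3*t**3 + 11*t**2 + 27*t + 18)) dt by partial fractions, (2*t**3 + 9*t**2 + 24*t + 67)/(t**4 + 3*t**3 + 11*t**2 + 27*t + 18) = 2/(t**2 + 9) - 3/(t + 2) + 5/(t + 1): now ∫(5/(t + 1)) dt + ∫(-3/(t + 2)) dt + ∫(2/(t**2 + 9)) dt.
Step 2. Evaluate the standard form [assuming t > -1]: now 5*log(t + 1) + ∫(-3/(t + 2)) dt + ∫(2/(t**2 + 9)) dt.
Step 3. Evaluate the standard form [assuming t > -2]: now 5*log(t + 1) - 3*log(t + 2) + ∫(2/(t**2 + 9)) dt.
Step 4. Evaluate the standard form: now 5*log(t + 1) - 3*log(t + 2) + 2*atan(t/3)/3.
Answer: 5*log(t + 1) - 3*log(t + 2) + 2*atan(t/3)/3.


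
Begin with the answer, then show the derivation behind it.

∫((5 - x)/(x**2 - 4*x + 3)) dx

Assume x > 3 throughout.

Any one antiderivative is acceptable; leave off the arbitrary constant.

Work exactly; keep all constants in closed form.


The answer is log(x - 3) - 2*log(x - 1).
Step 1. Decompose ∫((5 - x)/(x**2 - 4*x + 3)) dx by partial fractions, (5 - x)/(x**2 - 4*x + 3) = -2/(x - 1) + 1/(x - 3): now ∫(1/(x - 3)) dx + ∫(-2/(x - 1)) dx.
Step 2. Evaluate the standard form [assuming x > 3]: now log(x - 3) + ∫(-2/(x - 1)) dx.
Step 3. Evaluate the standard form [assuming x > 1]: now log(x - 3) - 2*log(x - 1).
Answer: log(x - 3) - 2*log(x - 1).


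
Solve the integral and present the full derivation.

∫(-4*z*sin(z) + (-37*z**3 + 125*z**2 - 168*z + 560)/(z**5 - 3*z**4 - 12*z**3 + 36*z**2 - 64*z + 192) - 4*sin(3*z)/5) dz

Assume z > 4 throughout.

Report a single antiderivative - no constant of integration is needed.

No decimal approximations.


Step 1. Rewrite: now ∫(-4*z*sin(z)) dz + ∫((-37*z**3 + 125*z**2 - 168*z + 560)/(z**5 - 3*z**4 - 12*z**3 + 36*z**2 - 64*z + 192)) dz + ∫(-4*sin(3*z)/5) dz.
Step 2. Decompose ∫((-37*z**3 + 125*z**2 - 168*z + 560)/(z**5 - 3*z**4 - 12*z**3 + 36*z**2 - 64*z + 192)) dz by partial fractions, (-37*z**3 + 125*z**2 - 168*z + 560)/(z**5 - 3*z**4 - 12*z**3 + 36*z**2 - 64*z + 192) = 1/(z**2 + 4) + 5/(z + 4) - 2/(z - 3) - 3/(z - 4): now ∫(-4*z*sin(z)) dz + ∫(-3/(z - 4)) dz + ∫(-2/(z - 3)) dz + ∫(5/(z + 4)) dz + ∫(1/(z**2 + 4)) dz + ∫(-4*sin(3*z)/5) dz.
Step 3. Evaluate the standard form [assuming z > -4]: now 5*log(z + 4) + ∫(-4*z*sin(z)) dz + ∫(-3/(z - 4)) dz + ∫(-2/(z - 3)) dz + ∫(1/(z**2 + 4)) dz + ∫(-4*sin(3*z)/5) dz.
Step 4. Evaluate the standard form [assuming z > 3]: now -2*log(z - 3) + 5*log(z + 4) + ∫(-4*z*sin(z)) dz + ∫(-3/(z - 4)) dz + ∫(1/(z**2 + 4)) dz + ∫(-4*sin(3*z)/5) dz.
Step 5. Evaluate the standard form [assuming z > 4]: now -3*log(z - 4) - 2*log(z - 3) + 5*log(z + 4) + ∫(-4*z*sin(z)) dz + ∫(1/(z**2 + 4)) dz + ∫(-4*sin(3*z)/5) dz.
Step 6. Evaluate the standard form: now -3*log(z - 4) - 2*log(z - 3) + 5*log(z + 4) + atan(z/2)/2 + ∫(-4*z*sin(z)) dz + ∫(-4*sin(3*z)/5) dz.
Step 7. Integrate ∫(-4*z*sin(z)) dz by parts with u = z, dv = (-4*sin(z)) dz, so v = 4*cos(z): now 4*z*cos(z) - 3*log(z - 4) - 2*log(z - 3) + 5*log(z + 4) + atan(z/2)/2 + ∫(-4*sin(3*z)/5) dz + ∫(-4*cos(z)) dz.
Step 8. Evaluate the standard form: now 4*z*cos(z) - 3*log(z - 4) - 2*log(z - 3) + 5*log(z + 4) - 4*sin(z) + atan(z/2)/2 + ∫(-4*sin(3*z)/5) dz.
Step 9. Evaluate the standard form: now 4*z*cos(z) - 3*log(z - 4) - 2*log(z - 3) + 5*log(z + 4) - 4*sin(z) + 4*cos(3*z)/15 + atan(z/2)/2.
Answer: 4*z*cos(z) - 3*log(z - 4) - 2*log(z - 3) + 5*log(z + 4) - 4*sin(z) + 4*cos(3*z)/15 + atan(z/2)/2.


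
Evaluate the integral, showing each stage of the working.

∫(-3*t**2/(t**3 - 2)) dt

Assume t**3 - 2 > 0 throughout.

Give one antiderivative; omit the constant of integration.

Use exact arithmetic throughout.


Step 1. Substitute u = t**3 - 2, turning ∫(-3*t**2/(t**3 - 2)) dt into ∫(-1/u) du: now ∫(-1/u) du.
Step 2. Evaluate the standard form [assuming u > 0]: now -log(u).
Step 3. Substitute back u = t**3 - 2: now -log(t**3 - 2).
Answer: -log(t**3 - 2).


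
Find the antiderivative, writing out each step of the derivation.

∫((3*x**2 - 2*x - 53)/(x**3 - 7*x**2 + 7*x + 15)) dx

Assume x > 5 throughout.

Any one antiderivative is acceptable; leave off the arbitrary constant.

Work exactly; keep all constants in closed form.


Step 1. Decompose ∫((3*x**2 - 2*x - 53)/(x**3 - 7*x**2 + 7*x + 15)) dx by partial fractions, (3*x**2 - 2*x - 53)/(x**3 - 7*x**2 + 7*x + 15) = -2/(x + 1) + 4/(x - 3) + 1/(x - 5): now ∫(1/(x - 5)) dx + ∫(4/(x - 3)) dx + ∫(-2/(x + 1)) dx.
Step 2. Evaluate the standard form [assuming x > 3]: now 4*log(x - 3) + ∫(1/(x - 5)) dx + ∫(-2/(x + 1)) dx.
Step 3. Evaluate the standard form [assuming x > -1]: now 4*log(x - 3) - 2*log(x + 1) + ∫(1/(x - 5)) dx.
Step 4. Evaluate the standard form [assuming x > 5]: now log(x - 5) + 4*log(x - 3) - 2*log(x + 1).
Answer: log(x - 5) + 4*log(x - 3) - 2*log(x + 1).


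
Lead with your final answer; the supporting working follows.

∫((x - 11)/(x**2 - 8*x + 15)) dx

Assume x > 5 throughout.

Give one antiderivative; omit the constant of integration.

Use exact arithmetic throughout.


The answer is -3*log(x - 5) + 4*log(x - 3).
Step 1. Decompose ∫((x - 11)/(x**2 - 8*x + 15)) dx by partial fractions, (x - 11)/(x**2 - 8*x + 15) = 4/(x - 3) - 3/(x - 5): now ∫(-3/(x - 5)) dx + ∫(4/(x - 3)) dx.
Step 2. Evaluate the standard form [assuming x > 3]: now 4*log(x - 3) + ∫(-3/(x - 5)) dx.
Step 3. Evaluate the standard form [assuming x > 5]: now -3*log(x - 5) + 4*log(x - 3).
Answer: -3*log(x - 5) + 4*log(x - 3).


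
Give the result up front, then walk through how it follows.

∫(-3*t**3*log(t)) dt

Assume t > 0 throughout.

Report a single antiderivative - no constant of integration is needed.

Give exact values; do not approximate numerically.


The answer is -3*t**4*log(t)/4 + 3*t**4/16.
Step 1. Integrate ∫(-3*t**3*log(t)) dt by parts with u = log(t), dv = (-3*t**3) dt, so v = -3*t**4/4 [assuming t > 0]: now -3*t**4*log(t)/4 + ∫(3*t**3/4) dt.
Step 2. Evaluate the standard form: now -3*t**4*log(t)/4 + 3*t**4/16.
Answer: -3*t**4*log(t)/4 + 3*t**4/16.


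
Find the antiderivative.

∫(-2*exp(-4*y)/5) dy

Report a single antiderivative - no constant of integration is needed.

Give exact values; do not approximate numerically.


Answer: exp(-4*y)/10.


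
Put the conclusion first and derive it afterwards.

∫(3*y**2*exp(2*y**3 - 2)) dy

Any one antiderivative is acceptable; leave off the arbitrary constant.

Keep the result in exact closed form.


The answer is exp(2*y**3 - 2)/2.
Step 1. Substitute u = y**3 - 1, turning ∫(3*y**2*exp(2*y**3 - 2)) dy into ∫(exp(2*u)) du: now ∫(exp(2*u)) du.
Step 2. Evaluate the standard form: now exp(2*u)/2.
Step 3. Substitute back u = y**3 - 1: now exp(2*y**3 - 2)/2.
Answer: exp(2*y**3 - 2)/2.


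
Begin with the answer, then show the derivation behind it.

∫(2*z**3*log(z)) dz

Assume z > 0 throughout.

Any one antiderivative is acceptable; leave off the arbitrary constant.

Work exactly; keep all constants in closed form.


The answer is z**4*log(z)/2 - z**4/8.
Step 1. Integrate ∫(2*z**3*log(z)) dz by parts with u = log(z), dv = (2*z**3) dz, so v = z**4/2 [assuming z > 0]: now z**4*log(z)/2 + ∫(-z**3/2) dz.
Step 2. Evaluate the standard form: now z**4*log(z)/2 - z**4/8.
Answer: z**4*log(z)/2 - z**4/8.


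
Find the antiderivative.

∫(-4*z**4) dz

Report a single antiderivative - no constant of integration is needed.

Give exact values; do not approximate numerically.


Answer: -4*z**5/5.


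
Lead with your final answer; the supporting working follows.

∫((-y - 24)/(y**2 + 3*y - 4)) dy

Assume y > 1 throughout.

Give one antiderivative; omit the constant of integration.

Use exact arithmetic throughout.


The answer is -5*log(y - 1) + 4*log(y + 4).
Step 1. Decompose ∫((-y - 24)/(y**2 + 3*y - 4)) dy by partial fractions, (-y - 24)/(y**2 + 3*y - 4) = 4/(y + 4) - 5/(y - 1): now ∫(-5/(y - 1)) dy + ∫(4/(y + 4)) dy.
Step 2. Evaluate the standard form [assuming y > -4]: now 4*log(y + 4) + ∫(-5/(y - 1)) dy.
Step 3. Evaluate the standard form [assuming y > 1]: now -5*log(y - 1) + 4*log(y + 4).
Answer: -5*log(y - 1) + 4*log(y + 4).


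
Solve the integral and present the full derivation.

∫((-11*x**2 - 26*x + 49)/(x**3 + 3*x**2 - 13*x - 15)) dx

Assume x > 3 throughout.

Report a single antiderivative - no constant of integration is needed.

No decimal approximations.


Step 1. Decompose ∫((-11*x**2 - 26*x + 49)/(x**3 + 3*x**2 - 13*x - 15)) dx by partial fractions, (-11*x**2 - 26*x + 49)/(x**3 + 3*x**2 - 13*x - 15) = -3/(x + 5) - 4/(x + 1) - 4/(x - 3): now ∫(-4/(x - 3)) dx + ∫(-4/(x + 1)) dx + ∫(-3/(x + 5)) dx.
Step 2. Evaluate the standard form [assuming x > -1]: now -4*log(x + 1) + ∫(-4/(x - 3)) dx + ∫(-3/(x + 5)) dx.
Step 3. Evaluate the standard form [assuming x > -5]: now -4*log(x + 1) - 3*log(x + 5) + ∫(-4/(x - 3)) dx.
Step 4. Evaluate the standard form [assuming x > 3]: now -4*log(x - 3) - 4*log(x + 1) - 3*log(x + 5).
Answer: -4*log(x - 3) - 4*log(x + 1) - 3*log(x + 5).


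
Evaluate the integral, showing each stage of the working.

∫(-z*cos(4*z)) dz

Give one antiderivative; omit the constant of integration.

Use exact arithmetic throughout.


Step 1. Integrate ∫(-z*cos(4*z)) dz by parts with u = z, dv = (-cos(4*z)) dz, so v = -sin(4*z)/4: now -z*sin(4*z)/4 + ∫(sin(4*z)/4) dz.
Step 2. Evaluate the standard form: now -z*sin(4*z)/4 - cos(4*z)/16.
Answer: -z*sin(4*z)/4 - cos(4*z)/16.


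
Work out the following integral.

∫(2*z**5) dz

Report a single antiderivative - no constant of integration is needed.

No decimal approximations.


Answer: z**6/3.


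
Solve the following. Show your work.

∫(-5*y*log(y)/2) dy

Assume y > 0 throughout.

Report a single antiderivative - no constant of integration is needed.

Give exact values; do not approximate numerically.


Step 1. Integrate ∫(-5*y*log(y)/2) dy by parts with u = log(y), dv = (-5*y/2) dy, so v = -5*y**2/4 [assuming y > 0]: now -5*y**2*log(y)/4 + ∫(5*y/4) dy.
Step 2. Evaluate the standard form: now -5*y**2*log(y)/4 + 5*y**2/8.
Answer: -5*y**2*log(y)/4 + 5*y**2/8.


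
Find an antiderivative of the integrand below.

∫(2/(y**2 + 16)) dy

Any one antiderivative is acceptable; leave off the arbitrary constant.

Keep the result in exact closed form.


Answer: atan(y/4)/2.


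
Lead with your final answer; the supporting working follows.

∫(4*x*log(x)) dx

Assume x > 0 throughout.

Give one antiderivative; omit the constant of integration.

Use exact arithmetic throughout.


The answer is 2*x**2*log(x) - x**2.
Step 1. Integrate ∫(4*x*log(x)) dx by parts with u = log(x), dv = (4*x) dx, so v = 2*x**2 [assuming x > 0]: now 2*x**2*log(x) + ∫(-2*x) dx.
Step 2. Evaluate the standard form: now 2*x**2*log(x) - x**2.
Answer: 2*x**2*log(x) - x**2.


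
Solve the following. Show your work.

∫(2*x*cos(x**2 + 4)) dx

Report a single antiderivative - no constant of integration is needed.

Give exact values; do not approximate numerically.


Step 1. Substitute u = x**2 + 4, turning ∫(2*x*cos(x**2 + 4)) dx into ∫(cos(u)) du: now ∫(cos(u)) du.
Step 2. Evaluate the standard form: now sin(u).
Step 3. Substitute back u = x**2 + 4: now sin(x**2 + 4).
Answer: sin(x**2 + 4).


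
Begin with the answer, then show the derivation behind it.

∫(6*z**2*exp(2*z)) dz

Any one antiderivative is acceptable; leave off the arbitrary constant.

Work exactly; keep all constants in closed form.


The answer is 3*z**2*exp(2*z) - 3*z*exp(2*z) + 3*exp(2*z)/2.
Step 1. Integrate ∫(6*z**2*exp(2*z)) dz by parts with u = z**2, dv = (6*exp(2*z)) dz, so v = 3*exp(2*z): now 3*z**2*exp(2*z) + ∫(-6*z*exp(2*z)) dz.
Step 2. Integrate ∫(-6*z*exp(2*z)) dz by parts with u = z, dv = (-6*exp(2*z)) dz, so v = -3*exp(2*z): now 3*z**2*exp(2*z) - 3*z*exp(2*z) + ∫(3*exp(2*z)) dz.
Step 3. Evaluate the standard form: now 3*z**2*exp(2*z) - 3*z*exp(2*z) + 3*exp(2*z)/2.
Answer: 3*z**2*exp(2*z) - 3*z*exp(2*z) + 3*exp(2*z)/2.


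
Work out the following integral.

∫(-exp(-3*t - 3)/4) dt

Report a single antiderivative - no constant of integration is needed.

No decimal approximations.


Answer: exp(-3*t - 3)/12.


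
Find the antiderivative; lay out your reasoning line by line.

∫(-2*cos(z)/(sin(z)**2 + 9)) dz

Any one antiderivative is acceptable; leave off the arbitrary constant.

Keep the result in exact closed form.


Step 1. Substitute u = sin(z), turning ∫(-2*cos(z)/(sin(z)**2 + 9)) dz into ∫(-2/(u**2 + 9)) du: now ∫(-2/(u**2 + 9)) du.
Step 2. Evaluate the standard form: now -2*atan(u/3)/3.
Step 3. Substitute back u = sin(z): now -2*atan(sin(z)/3)/3.
Answer: -2*atan(sin(z)/3)/3.


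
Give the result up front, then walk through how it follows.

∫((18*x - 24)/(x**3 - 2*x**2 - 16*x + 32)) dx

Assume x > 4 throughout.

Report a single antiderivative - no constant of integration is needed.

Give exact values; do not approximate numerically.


The answer is 3*log(x - 4) - log(x - 2) - 2*log(x + 4).
Step 1. Decompose ∫((18*x - 24)/(x**3 - 2*x**2 - 16*x + 32)) dx by partial fractions, (18*x - 24)/(x**3 - 2*x**2 - 16*x + 32) = -2/(x + 4) - 1/(x - 2) + 3/(x - 4): now ∫(3/(x - 4)) dx + ∫(-1/(x - 2)) dx + ∫(-2/(x + 4)) dx.
Step 2. Evaluate the standard form [assuming x > 2]: now -log(x - 2) + ∫(3/(x - 4)) dx + ∫(-2/(x + 4)) dx.
Step 3. Evaluate the standard form [assuming x > -4]: now -log(x - 2) - 2*log(x + 4) + ∫(3/(x - 4)) dx.
Step 4. Evaluate the standard form [assuming x > 4]: now 3*log(x - 4) - log(x - 2) - 2*log(x + 4).
Answer: 3*log(x - 4) - log(x - 2) - 2*log(x + 4).


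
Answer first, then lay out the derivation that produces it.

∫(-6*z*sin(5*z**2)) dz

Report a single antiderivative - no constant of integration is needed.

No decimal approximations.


The answer is 3*cos(5*z**2)/5.
Step 1. Substitute u = z**2, turning ∫(-6*z*sin(5*z**2)) dz into ∫(-3*sin(5*u)) du: now ∫(-3*sin(5*u)) du.
Step 2. Evaluate the standard form: now 3*cos(5*u)/5.
Step 3. Substitute back u = z**2: now 3*cos(5*z**2)/5.
Answer: 3*cos(5*z**2)/5.


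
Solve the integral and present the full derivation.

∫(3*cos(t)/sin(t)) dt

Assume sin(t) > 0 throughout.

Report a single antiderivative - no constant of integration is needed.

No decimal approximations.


Step 1. Substitute u = sin(t), turning ∫(3*cos(t)/sin(t)) dt into ∫(3/u) du: now ∫(3/u) du.
Step 2. Evaluate the standard form [assuming u > 0]: now 3*log(u).
Step 3. Substitute back u = sin(t): now 3*log(sin(t)).
Answer: 3*log(sin(t)).


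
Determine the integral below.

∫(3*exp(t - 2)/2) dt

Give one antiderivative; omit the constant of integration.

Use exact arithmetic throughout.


Answer: 3*exp(t - 2)/2.


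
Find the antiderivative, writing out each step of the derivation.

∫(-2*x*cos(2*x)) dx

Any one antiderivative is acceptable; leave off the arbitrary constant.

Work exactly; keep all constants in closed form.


Step 1. Integrate ∫(-2*x*cos(2*x)) dx by parts with u = x, dv = (-2*cos(2*x)) dx, so v = -sin(2*x): now -x*sin(2*x) + ∫(sin(2*x)) dx.
Step 2. Evaluate the standard form: now -x*sin(2*x) - cos(2*x)/2.
Answer: -x*sin(2*x) - cos(2*x)/2.


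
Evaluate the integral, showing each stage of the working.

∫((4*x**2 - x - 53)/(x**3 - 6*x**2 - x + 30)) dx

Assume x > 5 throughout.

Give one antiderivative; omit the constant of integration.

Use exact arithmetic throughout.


Step 1. Decompose ∫((4*x**2 - x - 53)/(x**3 - 6*x**2 - x + 30)) dx by partial fractions, (4*x**2 - x - 53)/(x**3 - 6*x**2 - x + 30) = -1/(x + 2) + 2/(x - 3) + 3/(x - 5): now ∫(3/(x - 5)) dx + ∫(2/(x - 3)) dx + ∫(-1/(x + 2)) dx.
Step 2. Evaluate the standard form [assuming x > -2]: now -log(x + 2) + ∫(3/(x - 5)) dx + ∫(2/(x - 3)) dx.
Step 3. Evaluate the standard form [assuming x > 3]: now 2*log(x - 3) - log(x + 2) + ∫(3/(x - 5)) dx.
Step 4. Evaluate the standard form [assuming x > 5]: now 3*log(x - 5) + 2*log(x - 3) - log(x + 2).
Answer: 3*log(x - 5) + 2*log(x - 3) - log(x + 2).


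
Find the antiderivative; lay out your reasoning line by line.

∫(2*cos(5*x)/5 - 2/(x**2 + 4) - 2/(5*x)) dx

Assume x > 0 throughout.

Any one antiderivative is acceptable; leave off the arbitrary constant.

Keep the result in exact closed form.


Step 1. Rewrite: now ∫(-2/(5*x)) dx + ∫(-2/(x**2 + 4)) dx + ∫(2*cos(5*x)/5) dx.
Step 2. Evaluate the standard form: now -atan(x/2) + ∫(-2/(5*x)) dx + ∫(2*cos(5*x)/5) dx.
Step 3. Evaluate the standard form [assuming x > 0]: now -2*log(x)/5 - atan(x/2) + ∫(2*cos(5*x)/5) dx.
Step 4. Evaluate the standard form: now -2*log(x)/5 + 2*sin(5*x)/25 - atan(x/2).
Answer: -2*log(x)/5 + 2*sin(5*x)/25 - atan(x/2).


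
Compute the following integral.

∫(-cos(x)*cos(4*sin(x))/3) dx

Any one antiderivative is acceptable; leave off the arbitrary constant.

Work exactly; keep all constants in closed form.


Answer: -sin(4*sin(x))/12.


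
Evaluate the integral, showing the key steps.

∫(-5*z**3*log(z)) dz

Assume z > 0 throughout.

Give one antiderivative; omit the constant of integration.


Step 1. Integrate ∫(-5*z**3*log(z)) dz by parts with u = log(z), dv = (-5*z**3) dz, so v = -5*z**4/4 [assuming z > 0]: now -5*z**4*log(z)/4 + ∫(5*z**3/4) dz.
Step 2. Evaluate the standard form: now -5*z**4*log(z)/4 + 5*z**4/16.
Answer: -5*z**4*log(z)/4 + 5*z**4/16.


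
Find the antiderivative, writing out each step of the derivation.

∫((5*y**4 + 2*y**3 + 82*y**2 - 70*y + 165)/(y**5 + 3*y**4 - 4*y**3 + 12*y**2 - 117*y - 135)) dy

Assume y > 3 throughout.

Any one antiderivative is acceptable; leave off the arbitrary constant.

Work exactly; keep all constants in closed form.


Step 1. Decompose ∫((5*y**4 + 2*y**3 + 82*y**2 - 70*y + 165)/(y**5 + 3*y**4 - 4*y**3 + 12*y**2 - 117*y - 135)) dy by partial fractions, (5*y**4 + 2*y**3 + 82*y**2 - 70*y + 165)/(y**5 + 3*y**4 - 4*y**3 + 12*y**2 - 117*y - 135) = 4/(y**2 + 9) + 5/(y + 5) - 2/(y + 1) + 2/(y - 3): now ∫(2/(y - 3)) dy + ∫(-2/(y + 1)) dy + ∫(5/(y + 5)) dy + ∫(4/(y**2 + 9)) dy.
Step 2. Evaluate the standard form [assuming y > -1]: now -2*log(y + 1) + ∫(2/(y - 3)) dy + ∫(5/(y + 5)) dy + ∫(4/(y**2 + 9)) dy.
Step 3. Evaluate the standard form [assuming y > 3]: now 2*log(y - 3) - 2*log(y + 1) + ∫(5/(y + 5)) dy + ∫(4/(y**2 + 9)) dy.
Step 4. Evaluate the standard form [assuming y > -5]: now 2*log(y - 3) - 2*log(y + 1) + 5*log(y + 5) + ∫(4/(y**2 + 9)) dy.
Step 5. Evaluate the standard form: now 2*log(y - 3) - 2*log(y + 1) + 5*log(y + 5) + 4*atan(y/3)/3.
Answer: 2*log(y - 3) - 2*log(y + 1) + 5*log(y + 5) + 4*atan(y/3)/3.


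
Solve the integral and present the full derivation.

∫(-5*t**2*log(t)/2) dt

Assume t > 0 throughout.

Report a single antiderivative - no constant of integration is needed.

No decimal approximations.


Step 1. Integrate ∫(-5*t**2*log(t)/2) dt by parts with u = log(t), dv = (-5*t**2/2) dt, so v = -5*t**3/6 [assuming t > 0]: now -5*t**3*log(t)/6 + ∫(5*t**2/6) dt.
Step 2. Evaluate the standard form: now -5*t**3*log(t)/6 + 5*t**3/18.
Answer: -5*t**3*log(t)/6 + 5*t**3/18.


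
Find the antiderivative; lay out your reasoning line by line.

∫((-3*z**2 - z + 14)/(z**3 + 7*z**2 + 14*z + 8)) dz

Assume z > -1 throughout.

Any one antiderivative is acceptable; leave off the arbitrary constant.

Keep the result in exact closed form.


Step 1. Decompose ∫((-3*z**2 - z + 14)/(z**3 + 7*z**2 + 14*z + 8)) dz by partial fractions, (-3*z**2 - z + 14)/(z**3 + 7*z**2 + 14*z + 8) = -5/(z + 4) - 2/(z + 2) + 4/(z + 1): now ∫(4/(z + 1)) dz + ∫(-2/(z + 2)) dz + ∫(-5/(z + 4)) dz.
Step 2. Evaluate the standard form [assuming z > -1]: now 4*log(z + 1) + ∫(-2/(z + 2)) dz + ∫(-5/(z + 4)) dz.
Step 3. Evaluate the standard form [assuming z > -4]: now 4*log(z + 1) - 5*log(z + 4) + ∫(-2/(z + 2)) dz.
Step 4. Evaluate the standard form [assuming z > -2]: now 4*log(z + 1) - 2*log(z + 2) - 5*log(z + 4).
Answer: 4*log(z + 1) - 2*log(z + 2) - 5*log(z + 4).


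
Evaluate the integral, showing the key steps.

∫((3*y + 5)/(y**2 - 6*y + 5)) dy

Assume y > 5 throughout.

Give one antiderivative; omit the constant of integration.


Step 1. Decompose ∫((3*y + 5)/(y**2 - 6*y + 5)) dy by partial fractions, (3*y + 5)/(y**2 - 6*y + 5) = -2/(y - 1) + 5/(y - 5): now ∫(5/(y - 5)) dy + ∫(-2/(y - 1)) dy.
Step 2. Evaluate the standard form [assuming y > 5]: now 5*log(y - 5) + ∫(-2/(y - 1)) dy.
Step 3. Evaluate the standard form [assuming y > 1]: now 5*log(y - 5) - 2*log(y - 1).
Answer: 5*log(y - 5) - 2*log(y - 1).


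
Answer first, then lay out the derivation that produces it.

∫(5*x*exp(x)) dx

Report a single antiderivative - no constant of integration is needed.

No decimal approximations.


The answer is 5*x*exp(x) - 5*exp(x).
Step 1. Integrate ∫(5*x*exp(x)) dx by parts with u = x, dv = (5*exp(x)) dx, so v = 5*exp(x): now 5*x*exp(x) + ∫(-5*exp(x)) dx.
Step 2. Evaluate the standard form: now 5*x*exp(x) - 5*exp(x).
Answer: 5*x*exp(x) - 5*exp(x).


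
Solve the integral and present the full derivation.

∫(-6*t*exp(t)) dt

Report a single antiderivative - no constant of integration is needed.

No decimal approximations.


Step 1. Integrate ∫(-6*t*exp(t)) dt by parts with u = t, dv = (-6*exp(t)) dt, so v = -6*exp(t): now -6*t*exp(t) + ∫(6*exp(t)) dt.
Step 2. Evaluate the standard form: now -6*t*exp(t) + 6*exp(t).
Answer: -6*t*exp(t) + 6*exp(t).


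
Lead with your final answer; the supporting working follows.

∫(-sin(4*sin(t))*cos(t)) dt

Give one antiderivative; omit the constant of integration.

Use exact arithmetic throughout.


The answer is cos(4*sin(t))/4.
Step 1. Substitute u = sin(t), turning ∫(-sin(4*sin(t))*cos(t)) dt into ∫(-sin(4*u)) du: now ∫(-sin(4*u)) du.
Step 2. Evaluate the standard form: now cos(4*u)/4.
Step 3. Substitute back u = sin(t): now cos(4*sin(t))/4.
Answer: cos(4*sin(t))/4.


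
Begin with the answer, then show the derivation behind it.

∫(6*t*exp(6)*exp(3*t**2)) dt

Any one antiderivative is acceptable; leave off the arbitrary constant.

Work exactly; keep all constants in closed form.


The answer is exp(3*t**2 + 6).
Step 1. Substitute u = t**2 + 2, turning ∫(6*t*exp(6)*exp(3*t**2)) dt into ∫(3*exp(3*u)) du: now ∫(3*exp(3*u)) du.
Step 2. Evaluate the standard form: now exp(3*u).
Step 3. Substitute back u = t**2 + 2: now exp(3*t**2 + 6).
Answer: exp(3*t**2 + 6).


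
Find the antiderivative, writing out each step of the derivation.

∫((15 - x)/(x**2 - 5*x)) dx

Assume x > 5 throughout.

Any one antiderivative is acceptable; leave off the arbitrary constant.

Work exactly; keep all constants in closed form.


Step 1. Decompose ∫((15 - x)/(x**2 - 5*x)) dx by partial fractions, (15 - x)/(x**2 - 5*x) = 2/(x - 5) - 3/x: now ∫(-3/x) dx + ∫(2/(x - 5)) dx.
Step 2. Evaluate the standard form [assuming x > 0]: now -3*log(x) + ∫(2/(x - 5)) dx.
Step 3. Evaluate the standard form [assuming x > 5]: now -3*log(x) + 2*log(x - 5).
Answer: -3*log(x) + 2*log(x - 5).


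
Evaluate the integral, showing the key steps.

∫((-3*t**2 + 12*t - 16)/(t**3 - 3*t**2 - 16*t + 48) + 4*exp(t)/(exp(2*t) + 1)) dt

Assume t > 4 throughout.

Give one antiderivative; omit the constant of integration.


Step 1. Rewrite: now ∫(4*exp(t)/(exp(2*t) + 1)) dt + ∫((-3*t**2 + 12*t - 16)/(t**3 - 3*t**2 - 16*t + 48)) dt.
Step 2. Decompose ∫((-3*t**2 + 12*t - 16)/(t**3 - 3*t**2 - 16*t + 48)) dt by partial fractions, (-3*t**2 + 12*t - 16)/(t**3 - 3*t**2 - 16*t + 48) = -2/(t + 4) + 1/(t - 3) - 2/(t - 4): now ∫(4*exp(t)/(exp(2*t) + 1)) dt + ∫(-2/(t - 4)) dt + ∫(1/(t - 3)) dt + ∫(-2/(t + 4)) dt.
Step 3. Evaluate the standard form [assuming t > -4]: now -2*log(t + 4) + ∫(4*exp(t)/(exp(2*t) + 1)) dt + ∫(-2/(t - 4)) dt + ∫(1/(t - 3)) dt.
Step 4. Evaluate the standard form [assuming t > 4]: now -2*log(t - 4) - 2*log(t + 4) + ∫(4*exp(t)/(exp(2*t) + 1)) dt + ∫(1/(t - 3)) dt.
Step 5. Evaluate the standard form [assuming t > 3]: now -2*log(t - 4) + log(t - 3) - 2*log(t + 4) + ∫(4*exp(t)/(exp(2*t) + 1)) dt.
Step 6. Substitute u = exp(t), turning ∫(4*exp(t)/(exp(2*t) + 1)) dt into ∫(4/(u**2 + 1)) du: now -2*log(t - 4) + log(t - 3) - 2*log(t + 4) + ∫(4/(u**2 + 1)) du.
Step 7. Evaluate the standard form: now -2*log(t - 4) + log(t - 3) - 2*log(t + 4) + 4*atan(u).
Step 8. Substitute back u = exp(t): now -2*log(t - 4) + log(t - 3) - 2*log(t + 4) + 4*atan(exp(t)).
Answer: -2*log(t - 4) + log(t - 3) - 2*log(t + 4) + 4*atan(exp(t)).


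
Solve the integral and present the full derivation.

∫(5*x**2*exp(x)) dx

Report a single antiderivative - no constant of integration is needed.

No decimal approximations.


Step 1. Integrate ∫(5*x**2*exp(x)) dx by parts with u = x**2, dv = (5*exp(x)) dx, so v = 5*exp(x): now 5*x**2*exp(x) + ∫(-10*x*exp(x)) dx.
Step 2. Integrate ∫(-10*x*exp(x)) dx by parts with u = x, dv = (-10*exp(x)) dx, so v = -10*exp(x): now 5*x**2*exp(x) - 10*x*exp(x) + ∫(10*exp(x)) dx.
Step 3. Evaluate the standard form: now 5*x**2*exp(x) - 10*x*exp(x) + 10*exp(x).
Answer: 5*x**2*exp(x) - 10*x*exp(x) + 10*exp(x).


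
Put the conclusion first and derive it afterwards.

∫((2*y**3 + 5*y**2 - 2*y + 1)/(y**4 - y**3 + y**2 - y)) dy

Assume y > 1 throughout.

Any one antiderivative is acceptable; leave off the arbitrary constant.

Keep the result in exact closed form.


The answer is -log(y) + 3*log(y - 1) + 4*atan(y).
Step 1. Decompose ∫((2*y**3 + 5*y**2 - 2*y + 1)/(y**4 - y**3 + y**2 - y)) dy by partial fractions, (2*y**3 + 5*y**2 - 2*y + 1)/(y**4 - y**3 + y**2 - y) = 4/(y**2 + 1) + 3/(y - 1) - 1/y: now ∫(-1/y) dy + ∫(3/(y - 1)) dy + ∫(4/(y**2 + 1)) dy.
Step 2. Evaluate the standard form [assuming y > 1]: now 3*log(y - 1) + ∫(-1/y) dy + ∫(4/(y**2 + 1)) dy.
Step 3. Evaluate the standard form [assuming y > 0]: now -log(y) + 3*log(y - 1) + ∫(4/(y**2 + 1)) dy.
Step 4. Evaluate the standard form: now -log(y) + 3*log(y - 1) + 4*atan(y).
Answer: -log(y) + 3*log(y - 1) + 4*atan(y).


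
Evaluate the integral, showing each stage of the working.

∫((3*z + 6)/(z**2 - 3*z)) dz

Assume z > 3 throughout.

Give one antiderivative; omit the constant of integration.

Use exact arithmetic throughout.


Step 1. Decompose ∫((3*z + 6)/(z**2 - 3*z)) dz by partial fractions, (3*z + 6)/(z**2 - 3*z) = 5/(z - 3) - 2/z: now ∫(-2/z) dz + ∫(5/(z - 3)) dz.
Step 2. Evaluate the standard form [assuming z > 3]: now 5*log(z - 3) + ∫(-2/z) dz.
Step 3. Evaluate the standard form [assuming z > 0]: now -2*log(z) + 5*log(z - 3).
Answer: -2*log(z) + 5*log(z - 3).


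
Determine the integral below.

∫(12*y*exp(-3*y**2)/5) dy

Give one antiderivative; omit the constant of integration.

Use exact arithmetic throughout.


Answer: -2*exp(-3*y**2)/5.


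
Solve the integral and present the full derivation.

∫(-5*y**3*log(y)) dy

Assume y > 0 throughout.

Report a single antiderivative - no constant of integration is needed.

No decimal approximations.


Step 1. Integrate ∫(-5*y**3*log(y)) dy by parts with u = log(y), dv = (-5*y**3) dy, so v = -5*y**4/4 [assuming y > 0]: now -5*y**4*log(y)/4 + ∫(5*y**3/4) dy.
Step 2. Evaluate the standard form: now -5*y**4*log(y)/4 + 5*y**4/16.
Answer: -5*y**4*log(y)/4 + 5*y**4/16.


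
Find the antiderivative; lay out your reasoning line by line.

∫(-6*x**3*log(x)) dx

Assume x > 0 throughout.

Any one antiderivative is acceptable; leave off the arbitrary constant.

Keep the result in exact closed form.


Step 1. Integrate ∫(-6*x**3*log(x)) dx by parts with u = log(x), dv = (-6*x**3) dx, so v = -3*x**4/2 [assuming x > 0]: now -3*x**4*log(x)/2 + ∫(3*x**3/2) dx.
Step 2. Evaluate the standard form: now -3*x**4*log(x)/2 + 3*x**4/8.
Answer: -3*x**4*log(x)/2 + 3*x**4/8.


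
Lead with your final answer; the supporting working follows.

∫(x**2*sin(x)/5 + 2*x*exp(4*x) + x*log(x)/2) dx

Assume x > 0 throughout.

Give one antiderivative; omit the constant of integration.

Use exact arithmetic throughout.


The answer is x**2*log(x)/4 - x**2*cos(x)/5 - x**2/8 + x*exp(4*x)/2 + 2*x*sin(x)/5 - exp(4*x)/8 + 2*cos(x)/5.
Step 1. Rewrite: now ∫(2*x*exp(4*x)) dx + ∫(x*log(x)/2) dx + ∫(x**2*sin(x)/5) dx.
Step 2. Integrate ∫(x**2*sin(x)/5) dx by parts with u = x**2, dv = (sin(x)/5) dx, so v = -cos(x)/5: now -x**2*cos(x)/5 + ∫(2*x*exp(4*x)) dx + ∫(x*log(x)/2) dx + ∫(2*x*cos(x)/5) dx.
Step 3. Integrate ∫(2*x*cos(x)/5) dx by parts with u = x, dv = (2*cos(x)/5) dx, so v = 2*sin(x)/5: now -x**2*cos(x)/5 + 2*x*sin(x)/5 + ∫(2*x*exp(4*x)) dx + ∫(x*log(x)/2) dx + ∫(-2*sin(x)/5) dx.
Step 4. Evaluate the standard form: now -x**2*cos(x)/5 + 2*x*sin(x)/5 + 2*cos(x)/5 + ∫(2*x*exp(4*x)) dx + ∫(x*log(x)/2) dx.
Step 5. Integrate ∫(2*x*exp(4*x)) dx by parts with u = x, dv = (2*exp(4*x)) dx, so v = exp(4*x)/2: now -x**2*cos(x)/5 + x*exp(4*x)/2 + 2*x*sin(x)/5 + 2*cos(x)/5 + ∫(x*log(x)/2) dx + ∫(-exp(4*x)/2) dx.
Step 6. Evaluate the standard form: now -x**2*cos(x)/5 + x*exp(4*x)/2 + 2*x*sin(x)/5 - exp(4*x)/8 + 2*cos(x)/5 + ∫(x*log(x)/2) dx.
Step 7. Integrate ∫(x*log(x)/2) dx by parts with u = log(x), dv = (x/2) dx, so v = x**2/4 [assuming x > 0]: now x**2*log(x)/4 - x**2*cos(x)/5 + x*exp(4*x)/2 + 2*x*sin(x)/5 - exp(4*x)/8 + 2*cos(x)/5 + ∫(-x/4) dx.
Step 8. Evaluate the standard form: now x**2*log(x)/4 - x**2*cos(x)/5 - x**2/8 + x*exp(4*x)/2 + 2*x*sin(x)/5 - exp(4*x)/8 + 2*cos(x)/5.
Answer: x**2*log(x)/4 - x**2*cos(x)/5 - x**2/8 + x*exp(4*x)/2 + 2*x*sin(x)/5 - exp(4*x)/8 + 2*cos(x)/5.


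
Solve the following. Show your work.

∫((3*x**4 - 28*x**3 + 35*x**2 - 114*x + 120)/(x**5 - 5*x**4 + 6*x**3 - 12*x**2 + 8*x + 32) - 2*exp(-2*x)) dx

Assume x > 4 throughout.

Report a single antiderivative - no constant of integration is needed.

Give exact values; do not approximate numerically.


Step 1. Rewrite: now ∫((3*x**4 - 28*x**3 + 35*x**2 - 114*x + 120)/(x**5 - 5*x**4 + 6*x**3 - 12*x**2 + 8*x + 32)) dx + ∫(-2*exp(-2*x)) dx.
Step 2. Evaluate the standard form: now ∫((3*x**4 - 28*x**3 + 35*x**2 - 114*x + 120)/(x**5 - 5*x**4 + 6*x**3 - 12*x**2 + 8*x + 32)) dx + exp(-2*x).
Step 3. Decompose ∫((3*x**4 - 28*x**3 + 35*x**2 - 114*x + 120)/(x**5 - 5*x**4 + 6*x**3 - 12*x**2 + 8*x + 32)) dx by partial fractions, (3*x**4 - 28*x**3 + 35*x**2 - 114*x + 120)/(x**5 - 5*x**4 + 6*x**3 - 12*x**2 + 8*x + 32) = 1/(x**2 + 4) + 4/(x + 1) + 3/(x - 2) - 4/(x - 4): now ∫(-4/(x - 4)) dx + ∫(3/(x - 2)) dx + ∫(4/(x + 1)) dx + ∫(1/(x**2 + 4)) dx + exp(-2*x).
Step 4. Evaluate the standard form [assuming x > 4]: now -4*log(x - 4) + ∫(3/(x - 2)) dx + ∫(4/(x + 1)) dx + ∫(1/(x**2 + 4)) dx + exp(-2*x).
Step 5. Evaluate the standard form [assuming x > -1]: now -4*log(x - 4) + 4*log(x + 1) + ∫(3/(x - 2)) dx + ∫(1/(x**2 + 4)) dx + exp(-2*x).
Step 6. Evaluate the standard form [assuming x > 2]: now -4*log(x - 4) + 3*log(x - 2) + 4*log(x + 1) + ∫(1/(x**2 + 4)) dx + exp(-2*x).
Step 7. Evaluate the standard form: now -4*log(x - 4) + 3*log(x - 2) + 4*log(x + 1) + atan(x/2)/2 + exp(-2*x).
Answer: -4*log(x - 4) + 3*log(x - 2) + 4*log(x + 1) + atan(x/2)/2 + exp(-2*x).


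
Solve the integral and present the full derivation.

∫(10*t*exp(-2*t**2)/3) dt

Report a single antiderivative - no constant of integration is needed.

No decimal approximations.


Step 1. Substitute u = t**2, turning ∫(10*t*exp(-2*t**2)/3) dt into ∫(5*exp(-2*u)/3) du: now ∫(5*exp(-2*u)/3) du.
Step 2. Evaluate the standard form: now -5*exp(-2*u)/6.
Step 3. Substitute back u = t**2: now -5*exp(-2*t**2)/6.
Answer: -5*exp(-2*t**2)/6.


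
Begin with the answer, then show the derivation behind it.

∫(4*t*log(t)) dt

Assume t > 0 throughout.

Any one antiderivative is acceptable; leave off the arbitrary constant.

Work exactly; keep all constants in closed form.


The answer is 2*t**2*log(t) - t**2.
Step 1. Integrate ∫(4*t*log(t)) dt by parts with u = log(t), dv = (4*t) dt, so v = 2*t**2 [assuming t > 0]: now 2*t**2*log(t) + ∫(-2*t) dt.
Step 2. Evaluate the standard form: now 2*t**2*log(t) - t**2.
Answer: 2*t**2*log(t) - t**2.


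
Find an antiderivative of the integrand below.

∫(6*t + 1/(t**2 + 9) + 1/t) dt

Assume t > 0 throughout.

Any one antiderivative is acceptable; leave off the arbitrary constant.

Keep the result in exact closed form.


Answer: 3*t**2 + log(t) + atan(t/3)/3.


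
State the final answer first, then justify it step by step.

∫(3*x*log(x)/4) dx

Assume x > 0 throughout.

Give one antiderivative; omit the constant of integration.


The answer is 3*x**2*log(x)/8 - 3*x**2/16.
Step 1. Integrate ∫(3*x*log(x)/4) dx by parts with u = log(x), dv = (3*x/4) dx, so v = 3*x**2/8 [assuming x > 0]: now 3*x**2*log(x)/8 + ∫(-3*x/8) dx.
Step 2. Evaluate the standard form: now 3*x**2*log(x)/8 - 3*x**2/16.
Answer: 3*x**2*log(x)/8 - 3*x**2/16.


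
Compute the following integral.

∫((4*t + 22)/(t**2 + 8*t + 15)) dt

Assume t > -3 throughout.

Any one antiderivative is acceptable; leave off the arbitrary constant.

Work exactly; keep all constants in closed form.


Answer: 5*log(t + 3) - log(t + 5).


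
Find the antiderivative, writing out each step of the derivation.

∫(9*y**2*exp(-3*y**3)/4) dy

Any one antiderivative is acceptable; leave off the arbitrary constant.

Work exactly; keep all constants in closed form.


Step 1. Substitute u = y**3, turning ∫(9*y**2*exp(-3*y**3)/4) dy into ∫(3*exp(-3*u)/4) du: now ∫(3*exp(-3*u)/4) du.
Step 2. Evaluate the standard form: now -exp(-3*u)/4.
Step 3. Substitute back u = y**3: now -exp(-3*y**3)/4.
Answer: -exp(-3*y**3)/4.


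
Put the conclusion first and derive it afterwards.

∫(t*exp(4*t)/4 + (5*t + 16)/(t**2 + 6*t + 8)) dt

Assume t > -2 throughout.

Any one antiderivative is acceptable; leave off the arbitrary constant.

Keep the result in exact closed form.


The answer is t*exp(4*t)/16 - exp(4*t)/64 + 3*log(t + 2) + 2*log(t + 4).
Step 1. Rewrite: now ∫(t*exp(4*t)/4) dt + ∫((5*t + 16)/(t**2 + 6*t + 8)) dt.
Step 2. Integrate ∫(t*exp(4*t)/4) dt by parts with u = t, dv = (exp(4*t)/4) dt, so v = exp(4*t)/16: now t*exp(4*t)/16 + ∫((5*t + 16)/(t**2 + 6*t + 8)) dt + ∫(-exp(4*t)/16) dt.
Step 3. Evaluate the standard form: now t*exp(4*t)/16 - exp(4*t)/64 + ∫((5*t + 16)/(t**2 + 6*t + 8)) dt.
Step 4. Decompose ∫((5*t + 16)/(t**2 + 6*t + 8)) dt by partial fractions, (5*t + 16)/(t**2 + 6*t + 8) = 2/(t + 4) + 3/(t + 2): now t*exp(4*t)/16 - exp(4*t)/64 + ∫(3/(t + 2)) dt + ∫(2/(t + 4)) dt.
Step 5. Evaluate the standard form [assuming t > -2]: now t*exp(4*t)/16 - exp(4*t)/64 + 3*log(t + 2) + ∫(2/(t + 4)) dt.
Step 6. Evaluate the standard form [assuming t > -4]: now t*exp(4*t)/16 - exp(4*t)/64 + 3*log(t + 2) + 2*log(t + 4).
Answer: t*exp(4*t)/16 - exp(4*t)/64 + 3*log(t + 2) + 2*log(t + 4).
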